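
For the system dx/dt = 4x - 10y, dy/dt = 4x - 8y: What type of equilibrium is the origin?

stable spiral

A = [[4,-10],[4,-8]]; det(A-λI) = λ^2 + 4λ + 8.
λ = -2 ± 2i: negative real part.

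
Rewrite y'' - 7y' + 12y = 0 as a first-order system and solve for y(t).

Let x_1 = y, x_2 = y'. Then x_1' = x_2 and x_2' = -12x_1 + 7x_2.
A = [[0,1],[-12,7]]; det(A-λI) = λ^2 - 7λ + 12.
Eigenvalues λ = 3, 4 with eigenvectors (1,3), (1,4).

y(t) = K_1e^(3t) + K_2e^(4t)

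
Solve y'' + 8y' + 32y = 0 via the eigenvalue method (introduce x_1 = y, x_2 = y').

Let x_1 = y, x_2 = y'. Then x_1' = x_2 and x_2' = -32x_1 - 8x_2.
A = [[0,1],[-32,-8]]; det(A-λI) = λ^2 + 8λ + 32.
Eigenvalues λ = -4 ± 4i.

y(t) = C_1e^(-4t)cos(4t) + C_2e^(-4t)sin(4t)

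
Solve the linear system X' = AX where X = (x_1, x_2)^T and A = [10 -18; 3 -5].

Coefficient matrix A = [[10, -18], [3, -5]].
Characteristic polynomial det(A - λI) = λ^2 - 5λ + 4 = 0.
Eigenvalues λ = 1, 4.
For λ=1: (A-λI) row 1 is [9, -18], so an eigenvector is (-2, -1).
For λ=4: (A-λI) row 1 is [6, -18], so an eigenvector is (-3, -1).
General solution: C_1e^(t)(-2,-1) + C_2e^(4t)(-3,-1).

x_1(t) = -2C_1e^(t) - 3C_2e^(4t), x_2(t) = -C_1e^(t) - C_2e^(4t)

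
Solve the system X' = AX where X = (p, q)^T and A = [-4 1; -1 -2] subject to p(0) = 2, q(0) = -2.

Coefficient matrix A = [[-4, 1], [-1, -2]].
Characteristic polynomial det(A - λI) = λ^2 + 6λ + 9 = 0.
Single eigenvalue λ = -3 with algebraic multiplicity 2.
Eigenvector v = (1,1); generalized eigenvector w with (A-λI)w=v is (-3,-2).
General solution: e^(-3t)[c_1·v + c_2·(t·v + w)].
Applying p(0)=2, q(0)=-2 gives c_1=-10, c_2=-4.

p(t) = -4te^(-3t) + 2e^(-3t), q(t) = -4te^(-3t) - 2e^(-3t)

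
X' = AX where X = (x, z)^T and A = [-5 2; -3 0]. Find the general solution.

Coefficient matrix A = [[-5, 2], [-3, 0]].
Characteristic polynomial det(A - λI) = λ^2 + 5λ + 6 = 0.
Eigenvalues λ = -2, -3.
For λ=-2: (A-λI) row 1 is [-3, 2], so an eigenvector is (2, 3).
For λ=-3: (A-λI) row 1 is [-2, 2], so an eigenvector is (1, 1).
General solution: C_1e^(-2t)(2,3) + C_2e^(-3t)(1,1).

x(t) = 2C_1e^(-2t) + C_2e^(-3t), z(t) = 3C_1e^(-2t) + C_2e^(-3t)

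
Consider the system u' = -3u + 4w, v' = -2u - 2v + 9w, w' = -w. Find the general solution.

Coefficient matrix A = [[-3, 0, 4], [-2, -2, 9], [0, 0, -1]].
det(A - λI) = 0 gives eigenvalues λ = -2, -3, -1.
For λ=-2: eigenvector (0,1,0).
For λ=-3: eigenvector (1,2,0).
For λ=-1: eigenvector (2,5,1).
General solution: K_1e^(-2t)(0,1,0) + K_2e^(-3t)(1,2,0) + K_3e^(-t)(2,5,1).

u(t) = K_2e^(-3t) + 2K_3e^(-t), v(t) = K_1e^(-2t) + 2K_2e^(-3t) + 5K_3e^(-t), w(t) = K_3e^(-t)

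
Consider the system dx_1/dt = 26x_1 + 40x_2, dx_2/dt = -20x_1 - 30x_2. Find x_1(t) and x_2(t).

x_1(t) = -3K_1e^(-2t)sin(4t) + K_1e^(-2t)cos(4t) + K_2e^(-2t)sin(4t) + 3K_2e^(-2t)cos(4t), x_2(t) = 2K_1e^(-2t)sin(4t) - K_1e^(-2t)cos(4t) - K_2e^(-2t)sin(4t) - 2K_2e^(-2t)cos(4t)

Coefficient matrix A = [[26, 40], [-20, -30]].
Characteristic polynomial det(A - λI) = λ^2 + 4λ + 20 = 0.
Eigenvalues λ = -2 ± 4i (complex conjugate pair).
For λ=-2+4i: an eigenvector is (1,-1) - i(-3,2) = (1 + 3i, -1 - 2i).
A real fundamental pair from Re and Im of e^((-2+4i)t)v: X_1 = e^(-2t)(cos(4t)·(1,-1) + sin(4t)·(-3,2)), X_2 = e^(-2t)(sin(4t)·(1,-1) - cos(4t)·(-3,2)).
General solution: K_1X_1 + K_2X_2.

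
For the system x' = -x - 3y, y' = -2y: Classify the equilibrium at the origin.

stable node

A = [[-1,-3],[0,-2]]; det(A-λI) = λ^2 + 3λ + 2.
λ = -1, -2: both negative.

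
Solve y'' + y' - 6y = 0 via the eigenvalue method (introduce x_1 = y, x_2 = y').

Let x_1 = y, x_2 = y'. Then x_1' = x_2 and x_2' = 6x_1 - x_2.
A = [[0,1],[6,-1]]; det(A-λI) = λ^2 + λ - 6.
Eigenvalues λ = -3, 2 with eigenvectors (1,-3), (1,2).

y(t) = K_1e^(-3t) + K_2e^(2t)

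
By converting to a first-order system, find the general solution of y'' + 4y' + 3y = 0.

y(t) = c_1e^(-3t) + c_2e^(-t)

Let x_1 = y, x_2 = y'. Then x_1' = x_2 and x_2' = -3x_1 - 4x_2.
A = [[0,1],[-3,-4]]; det(A-λI) = λ^2 + 4λ + 3.
Eigenvalues λ = -3, -1 with eigenvectors (1,-3), (1,-1).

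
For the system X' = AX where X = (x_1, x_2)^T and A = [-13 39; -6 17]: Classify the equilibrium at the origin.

unstable spiral

A = [[-13,39],[-6,17]]; det(A-λI) = λ^2 - 4λ + 13.
λ = 2 ± 3i: positive real part.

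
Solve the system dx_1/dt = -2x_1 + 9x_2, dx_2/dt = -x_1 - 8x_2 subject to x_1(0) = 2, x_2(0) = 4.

Coefficient matrix A = [[-2, 9], [-1, -8]].
Characteristic polynomial det(A - λI) = λ^2 + 10λ + 25 = 0.
Single eigenvalue λ = -5 with algebraic multiplicity 2.
Eigenvector v = (3,-1); generalized eigenvector w with (A-λI)w=v is (1,0).
General solution: e^(-5t)[c_1·v + c_2·(t·v + w)].
Applying x_1(0)=2, x_2(0)=4 gives c_1=-4, c_2=14.

x_1(t) = 42te^(-5t) + 2e^(-5t), x_2(t) = -14te^(-5t) + 4e^(-5t)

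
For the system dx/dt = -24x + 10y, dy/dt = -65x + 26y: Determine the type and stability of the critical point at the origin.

unstable spiral

A = [[-24,10],[-65,26]]; det(A-λI) = λ^2 - 2λ + 26.
λ = 1 ± 5i: positive real part.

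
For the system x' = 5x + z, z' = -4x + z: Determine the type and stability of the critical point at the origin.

unstable improper node

A = [[5,1],[-4,1]]; det(A-λI) = λ^2 - 6λ + 9.
repeated λ = 3 with a single eigenvector.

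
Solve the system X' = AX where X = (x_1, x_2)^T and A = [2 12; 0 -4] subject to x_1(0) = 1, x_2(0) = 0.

x_1(t) = e^(2t), x_2(t) = 0

Coefficient matrix A = [[2, 12], [0, -4]].
Characteristic polynomial det(A - λI) = λ^2 + 2λ - 8 = 0.
Eigenvalues λ = 2, -4.
For λ=2: (A-λI) row 1 is [0, 12], so an eigenvector is (1, 0).
For λ=-4: (A-λI) row 1 is [6, 12], so an eigenvector is (2, -1).
General solution: c_1e^(2t)(1,0) + c_2e^(-4t)(2,-1).
Applying x_1(0)=1, x_2(0)=0 gives c_1=1, c_2=0.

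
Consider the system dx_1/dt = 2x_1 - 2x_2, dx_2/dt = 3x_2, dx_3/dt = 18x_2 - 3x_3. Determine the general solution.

x_1(t) = K_1e^(2t) - 2K_2e^(3t), x_2(t) = K_2e^(3t), x_3(t) = 3K_2e^(3t) + K_3e^(-3t)

Coefficient matrix A = [[2, -2, 0], [0, 3, 0], [0, 18, -3]].
det(A - λI) = 0 gives eigenvalues λ = 2, 3, -3.
For λ=2: eigenvector (1,0,0).
For λ=3: eigenvector (-2,1,3).
For λ=-3: eigenvector (0,0,1).
General solution: K_1e^(2t)(1,0,0) + K_2e^(3t)(-2,1,3) + K_3e^(-3t)(0,0,1).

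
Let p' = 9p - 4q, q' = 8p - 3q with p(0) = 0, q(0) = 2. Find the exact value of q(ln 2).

-56

A = [[9,-4],[8,-3]]; eigenvalues λ = 5, 1.
Eigenvectors: (-1,-1) for λ=5, (1,2) for λ=1.
From the initial condition, c_1 = 2, c_2 = 2.
q(ln 2) = (2)(2^5)(-1) + (2)(2^1)(2) = -56.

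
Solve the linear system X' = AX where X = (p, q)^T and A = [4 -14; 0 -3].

Coefficient matrix A = [[4, -14], [0, -3]].
Characteristic polynomial det(A - λI) = λ^2 - λ - 12 = 0.
Eigenvalues λ = -3, 4.
For λ=-3: (A-λI) row 1 is [7, -14], so an eigenvector is (-2, -1).
For λ=4: (A-λI) row 1 is [0, -14], so an eigenvector is (1, 0).
General solution: C_1e^(-3t)(-2,-1) + C_2e^(4t)(1,0).

p(t) = -2C_1e^(-3t) + C_2e^(4t), q(t) = -C_1e^(-3t)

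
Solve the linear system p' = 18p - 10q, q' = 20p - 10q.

Coefficient matrix A = [[18, -10], [20, -10]].
Characteristic polynomial det(A - λI) = λ^2 - 8λ + 20 = 0.
Eigenvalues λ = 4 ± 2i (complex conjugate pair).
For λ=4+2i: an eigenvector is (-1,-1) - i(-2,-3) = (-1 + 2i, -1 + 3i).
A real fundamental pair from Re and Im of e^((4+2i)t)v: X_1 = e^(4t)(cos(2t)·(-1,-1) + sin(2t)·(-2,-3)), X_2 = e^(4t)(sin(2t)·(-1,-1) - cos(2t)·(-2,-3)).
General solution: c_1X_1 + c_2X_2.

p(t) = -2c_1e^(4t)sin(2t) - c_1e^(4t)cos(2t) - c_2e^(4t)sin(2t) + 2c_2e^(4t)cos(2t), q(t) = -3c_1e^(4t)sin(2t) - c_1e^(4t)cos(2t) - c_2e^(4t)sin(2t) + 3c_2e^(4t)cos(2t)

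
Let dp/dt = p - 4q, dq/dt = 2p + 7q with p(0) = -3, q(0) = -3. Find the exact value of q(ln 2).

A = [[1,-4],[2,7]]; eigenvalues λ = 3, 5.
Eigenvectors: (-2,1) for λ=3, (-1,1) for λ=5.
From the initial condition, c_1 = 6, c_2 = -9.
q(ln 2) = (6)(2^3)(1) + (-9)(2^5)(1) = -240.

-240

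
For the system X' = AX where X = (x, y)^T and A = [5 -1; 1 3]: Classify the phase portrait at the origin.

unstable improper node

A = [[5,-1],[1,3]]; det(A-λI) = λ^2 - 8λ + 16.
repeated λ = 4 with a single eigenvector.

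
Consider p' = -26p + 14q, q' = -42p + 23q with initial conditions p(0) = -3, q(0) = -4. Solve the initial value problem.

Coefficient matrix A = [[-26, 14], [-42, 23]].
Characteristic polynomial det(A - λI) = λ^2 + 3λ - 10 = 0.
Eigenvalues λ = 2, -5.
For λ=2: (A-λI) row 1 is [-28, 14], so an eigenvector is (-1, -2).
For λ=-5: (A-λI) row 1 is [-21, 14], so an eigenvector is (2, 3).
General solution: K_1e^(2t)(-1,-2) + K_2e^(-5t)(2,3).
Applying p(0)=-3, q(0)=-4 gives K_1=-1, K_2=-2.

p(t) = e^(2t) - 4e^(-5t), q(t) = 2e^(2t) - 6e^(-5t)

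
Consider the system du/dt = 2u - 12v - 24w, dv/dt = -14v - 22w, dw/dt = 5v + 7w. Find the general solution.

Coefficient matrix A = [[2, -12, -24], [0, -14, -22], [0, 5, 7]].
det(A - λI) = 0 gives eigenvalues λ = -4, 2, -3.
For λ=-4: eigenvector (2,11,-5).
For λ=2: eigenvector (1,0,0).
For λ=-3: eigenvector (0,-2,1).
General solution: c_1e^(-4t)(2,11,-5) + c_2e^(2t)(1,0,0) + c_3e^(-3t)(0,-2,1).

u(t) = 2c_1e^(-4t) + c_2e^(2t), v(t) = 11c_1e^(-4t) - 2c_3e^(-3t), w(t) = -5c_1e^(-4t) + c_3e^(-3t)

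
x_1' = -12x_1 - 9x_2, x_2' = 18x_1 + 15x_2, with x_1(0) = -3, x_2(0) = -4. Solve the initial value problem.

Coefficient matrix A = [[-12, -9], [18, 15]].
Characteristic polynomial det(A - λI) = λ^2 - 3λ - 18 = 0.
Eigenvalues λ = 6, -3.
For λ=6: (A-λI) row 1 is [-18, -9], so an eigenvector is (1, -2).
For λ=-3: (A-λI) row 1 is [-9, -9], so an eigenvector is (1, -1).
General solution: C_1e^(6t)(1,-2) + C_2e^(-3t)(1,-1).
Applying x_1(0)=-3, x_2(0)=-4 gives C_1=7, C_2=-10.

x_1(t) = 7e^(6t) - 10e^(-3t), x_2(t) = -14e^(6t) + 10e^(-3t)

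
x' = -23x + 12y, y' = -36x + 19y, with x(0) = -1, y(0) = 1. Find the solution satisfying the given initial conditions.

x(t) = 5e^(t) - 6e^(-5t), y(t) = 10e^(t) - 9e^(-5t)

Coefficient matrix A = [[-23, 12], [-36, 19]].
Characteristic polynomial det(A - λI) = λ^2 + 4λ - 5 = 0.
Eigenvalues λ = -5, 1.
For λ=-5: (A-λI) row 1 is [-18, 12], so an eigenvector is (-2, -3).
For λ=1: (A-λI) row 1 is [-24, 12], so an eigenvector is (-1, -2).
General solution: K_1e^(-5t)(-2,-3) + K_2e^(t)(-1,-2).
Applying x(0)=-1, y(0)=1 gives K_1=3, K_2=-5.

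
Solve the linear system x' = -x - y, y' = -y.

Coefficient matrix A = [[-1, -1], [0, -1]].
Characteristic polynomial det(A - λI) = λ^2 + 2λ + 1 = 0.
Single eigenvalue λ = -1 with algebraic multiplicity 2.
Eigenvector v = (1,0); generalized eigenvector w with (A-λI)w=v is (1,-1).
General solution: e^(-t)[K_1·v + K_2·(t·v + w)].

x(t) = K_1e^(-t) + K_2te^(-t) + K_2e^(-t), y(t) = -K_2e^(-t)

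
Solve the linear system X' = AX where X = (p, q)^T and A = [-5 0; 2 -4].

Coefficient matrix A = [[-5, 0], [2, -4]].
Characteristic polynomial det(A - λI) = λ^2 + 9λ + 20 = 0.
Eigenvalues λ = -4, -5.
For λ=-4: (A-λI) row 1 is [-1, 0], so an eigenvector is (0, 1).
For λ=-5: (A-λI) row 2 is [2, 1], so an eigenvector is (-1, 2).
General solution: C_1e^(-4t)(0,1) + C_2e^(-5t)(-1,2).

p(t) = -C_2e^(-5t), q(t) = C_1e^(-4t) + 2C_2e^(-5t)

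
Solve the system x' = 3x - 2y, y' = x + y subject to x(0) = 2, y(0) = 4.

Coefficient matrix A = [[3, -2], [1, 1]].
Characteristic polynomial det(A - λI) = λ^2 - 4λ + 5 = 0.
Eigenvalues λ = 2 ± i (complex conjugate pair).
For λ=2+i: an eigenvector is (1,1) - i(-1,0) = (1 + i, 1).
A real fundamental pair from Re and Im of e^((2+i)t)v: X_1 = e^(2t)(cos(t)·(1,1) + sin(t)·(-1,0)), X_2 = e^(2t)(sin(t)·(1,1) - cos(t)·(-1,0)).
General solution: K_1X_1 + K_2X_2.
Applying x(0)=2, y(0)=4 gives K_1=4, K_2=-2.

x(t) = -6e^(2t)sin(t) + 2e^(2t)cos(t), y(t) = -2e^(2t)sin(t) + 4e^(2t)cos(t)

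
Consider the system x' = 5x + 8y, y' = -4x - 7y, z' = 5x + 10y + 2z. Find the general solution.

x(t) = 2c_2e^(t) + c_3e^(-3t), y(t) = -c_2e^(t) - c_3e^(-3t), z(t) = c_1e^(2t) + c_3e^(-3t)

Coefficient matrix A = [[5, 8, 0], [-4, -7, 0], [5, 10, 2]].
det(A - λI) = 0 gives eigenvalues λ = 2, 1, -3.
For λ=2: eigenvector (0,0,1).
For λ=1: eigenvector (2,-1,0).
For λ=-3: eigenvector (1,-1,1).
General solution: c_1e^(2t)(0,0,1) + c_2e^(t)(2,-1,0) + c_3e^(-3t)(1,-1,1).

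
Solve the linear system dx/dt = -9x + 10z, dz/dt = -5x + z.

Coefficient matrix A = [[-9, 10], [-5, 1]].
Characteristic polynomial det(A - λI) = λ^2 + 8λ + 41 = 0.
Eigenvalues λ = -4 ± 5i (complex conjugate pair).
For λ=-4+5i: an eigenvector is (1,0) - i(-1,-1) = (1 + i, 0 + i).
A real fundamental pair from Re and Im of e^((-4+5i)t)v: X_1 = e^(-4t)(cos(5t)·(1,0) + sin(5t)·(-1,-1)), X_2 = e^(-4t)(sin(5t)·(1,0) - cos(5t)·(-1,-1)).
General solution: K_1X_1 + K_2X_2.

x(t) = -K_1e^(-4t)sin(5t) + K_1e^(-4t)cos(5t) + K_2e^(-4t)sin(5t) + K_2e^(-4t)cos(5t), z(t) = -K_1e^(-4t)sin(5t) + K_2e^(-4t)cos(5t)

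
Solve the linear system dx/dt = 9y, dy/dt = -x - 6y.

x(t) = 3c_1e^(-3t) + 3c_2te^(-3t) - 2c_2e^(-3t), y(t) = -c_1e^(-3t) - c_2te^(-3t) + c_2e^(-3t)

Coefficient matrix A = [[0, 9], [-1, -6]].
Characteristic polynomial det(A - λI) = λ^2 + 6λ + 9 = 0.
Single eigenvalue λ = -3 with algebraic multiplicity 2.
Eigenvector v = (3,-1); generalized eigenvector w with (A-λI)w=v is (-2,1).
General solution: e^(-3t)[c_1·v + c_2·(t·v + w)].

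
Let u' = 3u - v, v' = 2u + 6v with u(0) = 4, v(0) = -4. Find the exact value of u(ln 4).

A = [[3,-1],[2,6]]; eigenvalues λ = 5, 4.
Eigenvectors: (-1,2) for λ=5, (1,-1) for λ=4.
From the initial condition, c_1 = 0, c_2 = 4.
u(ln 4) = (0)(4^5)(-1) + (4)(4^4)(1) = 1024.

1024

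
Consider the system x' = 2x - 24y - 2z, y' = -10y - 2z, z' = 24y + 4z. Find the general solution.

Coefficient matrix A = [[2, -24, -2], [0, -10, -2], [0, 24, 4]].
det(A - λI) = 0 gives eigenvalues λ = -4, 2, -2.
For λ=-4: eigenvector (3,1,-3).
For λ=2: eigenvector (1,0,0).
For λ=-2: eigenvector (-4,-1,4).
General solution: K_1e^(-4t)(3,1,-3) + K_2e^(2t)(1,0,0) + K_3e^(-2t)(-4,-1,4).

x(t) = 3K_1e^(-4t) + K_2e^(2t) - 4K_3e^(-2t), y(t) = K_1e^(-4t) - K_3e^(-2t), z(t) = -3K_1e^(-4t) + 4K_3e^(-2t)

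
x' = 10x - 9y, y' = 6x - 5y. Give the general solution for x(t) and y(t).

Coefficient matrix A = [[10, -9], [6, -5]].
Characteristic polynomial det(A - λI) = λ^2 - 5λ + 4 = 0.
Eigenvalues λ = 4, 1.
For λ=4: (A-λI) row 1 is [6, -9], so an eigenvector is (3, 2).
For λ=1: (A-λI) row 1 is [9, -9], so an eigenvector is (1, 1).
General solution: K_1e^(4t)(3,2) + K_2e^(t)(1,1).

x(t) = 3K_1e^(4t) + K_2e^(t), y(t) = 2K_1e^(4t) + K_2e^(t)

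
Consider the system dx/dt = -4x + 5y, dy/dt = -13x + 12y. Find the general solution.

Coefficient matrix A = [[-4, 5], [-13, 12]].
Characteristic polynomial det(A - λI) = λ^2 - 8λ + 17 = 0.
Eigenvalues λ = 4 ± i (complex conjugate pair).
For λ=4+i: an eigenvector is (1,2) - i(2,3) = (1 - 2i, 2 - 3i).
A real fundamental pair from Re and Im of e^((4+i)t)v: X_1 = e^(4t)(cos(t)·(1,2) + sin(t)·(2,3)), X_2 = e^(4t)(sin(t)·(1,2) - cos(t)·(2,3)).
General solution: K_1X_1 + K_2X_2.

x(t) = 2K_1e^(4t)sin(t) + K_1e^(4t)cos(t) + K_2e^(4t)sin(t) - 2K_2e^(4t)cos(t), y(t) = 3K_1e^(4t)sin(t) + 2K_1e^(4t)cos(t) + 2K_2e^(4t)sin(t) - 3K_2e^(4t)cos(t)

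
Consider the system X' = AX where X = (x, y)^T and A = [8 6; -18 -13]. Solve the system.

Coefficient matrix A = [[8, 6], [-18, -13]].
Characteristic polynomial det(A - λI) = λ^2 + 5λ + 4 = 0.
Eigenvalues λ = -4, -1.
For λ=-4: (A-λI) row 1 is [12, 6], so an eigenvector is (1, -2).
For λ=-1: (A-λI) row 1 is [9, 6], so an eigenvector is (-2, 3).
General solution: C_1e^(-4t)(1,-2) + C_2e^(-t)(-2,3).

x(t) = C_1e^(-4t) - 2C_2e^(-t), y(t) = -2C_1e^(-4t) + 3C_2e^(-t)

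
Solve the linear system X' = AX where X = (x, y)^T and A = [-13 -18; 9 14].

Coefficient matrix A = [[-13, -18], [9, 14]].
Characteristic polynomial det(A - λI) = λ^2 - λ - 20 = 0.
Eigenvalues λ = 5, -4.
For λ=5: (A-λI) row 1 is [-18, -18], so an eigenvector is (-1, 1).
For λ=-4: (A-λI) row 1 is [-9, -18], so an eigenvector is (-2, 1).
General solution: C_1e^(5t)(-1,1) + C_2e^(-4t)(-2,1).

x(t) = -C_1e^(5t) - 2C_2e^(-4t), y(t) = C_1e^(5t) + C_2e^(-4t)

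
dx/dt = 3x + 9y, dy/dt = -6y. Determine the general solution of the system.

x(t) = K_1e^(3t) + K_2e^(-6t), y(t) = -K_2e^(-6t)

Coefficient matrix A = [[3, 9], [0, -6]].
Characteristic polynomial det(A - λI) = λ^2 + 3λ - 18 = 0.
Eigenvalues λ = 3, -6.
For λ=3: (A-λI) row 1 is [0, 9], so an eigenvector is (1, 0).
For λ=-6: (A-λI) row 1 is [9, 9], so an eigenvector is (1, -1).
General solution: K_1e^(3t)(1,0) + K_2e^(-6t)(1,-1).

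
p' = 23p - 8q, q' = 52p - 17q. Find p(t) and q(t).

p(t) = c_1e^(3t)sin(4t) - c_1e^(3t)cos(4t) - c_2e^(3t)sin(4t) - c_2e^(3t)cos(4t), q(t) = 2c_1e^(3t)sin(4t) - 3c_1e^(3t)cos(4t) - 3c_2e^(3t)sin(4t) - 2c_2e^(3t)cos(4t)

Coefficient matrix A = [[23, -8], [52, -17]].
Characteristic polynomial det(A - λI) = λ^2 - 6λ + 25 = 0.
Eigenvalues λ = 3 ± 4i (complex conjugate pair).
For λ=3+4i: an eigenvector is (-1,-3) - i(1,2) = (-1 - i, -3 - 2i).
A real fundamental pair from Re and Im of e^((3+4i)t)v: X_1 = e^(3t)(cos(4t)·(-1,-3) + sin(4t)·(1,2)), X_2 = e^(3t)(sin(4t)·(-1,-3) - cos(4t)·(1,2)).
General solution: c_1X_1 + c_2X_2.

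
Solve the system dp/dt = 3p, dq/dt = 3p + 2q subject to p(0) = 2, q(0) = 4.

p(t) = 2e^(3t), q(t) = 6e^(3t) - 2e^(2t)

Coefficient matrix A = [[3, 0], [3, 2]].
Characteristic polynomial det(A - λI) = λ^2 - 5λ + 6 = 0.
Eigenvalues λ = 2, 3.
For λ=2: (A-λI) row 1 is [1, 0], so an eigenvector is (0, 1).
For λ=3: (A-λI) row 2 is [3, -1], so an eigenvector is (1, 3).
General solution: c_1e^(2t)(0,1) + c_2e^(3t)(1,3).
Applying p(0)=2, q(0)=4 gives c_1=-2, c_2=2.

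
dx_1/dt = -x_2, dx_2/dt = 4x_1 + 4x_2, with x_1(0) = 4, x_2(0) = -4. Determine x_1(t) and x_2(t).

x_1(t) = -4te^(2t) + 4e^(2t), x_2(t) = 8te^(2t) - 4e^(2t)

Coefficient matrix A = [[0, -1], [4, 4]].
Characteristic polynomial det(A - λI) = λ^2 - 4λ + 4 = 0.
Single eigenvalue λ = 2 with algebraic multiplicity 2.
Eigenvector v = (1,-2); generalized eigenvector w with (A-λI)w=v is (1,-3).
General solution: e^(2t)[K_1·v + K_2·(t·v + w)].
Applying x_1(0)=4, x_2(0)=-4 gives K_1=8, K_2=-4.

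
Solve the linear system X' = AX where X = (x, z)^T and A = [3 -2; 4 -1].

x(t) = -C_1e^(t)sin(2t) + C_2e^(t)cos(2t), z(t) = -C_1e^(t)sin(2t) + C_1e^(t)cos(2t) + C_2e^(t)sin(2t) + C_2e^(t)cos(2t)

Coefficient matrix A = [[3, -2], [4, -1]].
Characteristic polynomial det(A - λI) = λ^2 - 2λ + 5 = 0.
Eigenvalues λ = 1 ± 2i (complex conjugate pair).
For λ=1+2i: an eigenvector is (0,1) - i(-1,-1) = (0 + i, 1 + i).
A real fundamental pair from Re and Im of e^((1+2i)t)v: X_1 = e^(t)(cos(2t)·(0,1) + sin(2t)·(-1,-1)), X_2 = e^(t)(sin(2t)·(0,1) - cos(2t)·(-1,-1)).
General solution: C_1X_1 + C_2X_2.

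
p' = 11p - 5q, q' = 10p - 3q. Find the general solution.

Coefficient matrix A = [[11, -5], [10, -3]].
Characteristic polynomial det(A - λI) = λ^2 - 8λ + 17 = 0.
Eigenvalues λ = 4 ± i (complex conjugate pair).
For λ=4+i: an eigenvector is (1,1) - i(2,3) = (1 - 2i, 1 - 3i).
A real fundamental pair from Re and Im of e^((4+i)t)v: X_1 = e^(4t)(cos(t)·(1,1) + sin(t)·(2,3)), X_2 = e^(4t)(sin(t)·(1,1) - cos(t)·(2,3)).
General solution: c_1X_1 + c_2X_2.

p(t) = 2c_1e^(4t)sin(t) + c_1e^(4t)cos(t) + c_2e^(4t)sin(t) - 2c_2e^(4t)cos(t), q(t) = 3c_1e^(4t)sin(t) + c_1e^(4t)cos(t) + c_2e^(4t)sin(t) - 3c_2e^(4t)cos(t)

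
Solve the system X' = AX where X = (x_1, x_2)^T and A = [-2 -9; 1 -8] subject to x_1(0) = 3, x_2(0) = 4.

x_1(t) = -27te^(-5t) + 3e^(-5t), x_2(t) = -9te^(-5t) + 4e^(-5t)

Coefficient matrix A = [[-2, -9], [1, -8]].
Characteristic polynomial det(A - λI) = λ^2 + 10λ + 25 = 0.
Single eigenvalue λ = -5 with algebraic multiplicity 2.
Eigenvector v = (-3,-1); generalized eigenvector w with (A-λI)w=v is (-1,0).
General solution: e^(-5t)[C_1·v + C_2·(t·v + w)].
Applying x_1(0)=3, x_2(0)=4 gives C_1=-4, C_2=9.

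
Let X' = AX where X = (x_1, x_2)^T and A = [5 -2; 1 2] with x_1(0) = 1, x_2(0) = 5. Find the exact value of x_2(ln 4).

A = [[5,-2],[1,2]]; eigenvalues λ = 3, 4.
Eigenvectors: (-1,-1) for λ=3, (2,1) for λ=4.
From the initial condition, c_1 = -9, c_2 = -4.
x_2(ln 4) = (-9)(4^3)(-1) + (-4)(4^4)(1) = -448.

-448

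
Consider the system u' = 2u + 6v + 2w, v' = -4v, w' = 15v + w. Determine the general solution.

u(t) = -2C_1e^(t) + C_3e^(2t), v(t) = C_2e^(-4t), w(t) = C_1e^(t) - 3C_2e^(-4t)

Coefficient matrix A = [[2, 6, 2], [0, -4, 0], [0, 15, 1]].
det(A - λI) = 0 gives eigenvalues λ = 1, -4, 2.
For λ=1: eigenvector (-2,0,1).
For λ=-4: eigenvector (0,1,-3).
For λ=2: eigenvector (1,0,0).
General solution: C_1e^(t)(-2,0,1) + C_2e^(-4t)(0,1,-3) + C_3e^(2t)(1,0,0).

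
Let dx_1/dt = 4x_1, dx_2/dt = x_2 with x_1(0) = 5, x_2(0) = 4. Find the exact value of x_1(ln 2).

A = [[4,0],[0,1]]; eigenvalues λ = 1, 4.
Eigenvectors: (0,-1) for λ=1, (1,0) for λ=4.
From the initial condition, c_1 = -4, c_2 = 5.
x_1(ln 2) = (-4)(2^1)(0) + (5)(2^4)(1) = 80.

80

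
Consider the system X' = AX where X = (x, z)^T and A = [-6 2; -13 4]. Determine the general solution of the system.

Coefficient matrix A = [[-6, 2], [-13, 4]].
Characteristic polynomial det(A - λI) = λ^2 + 2λ + 2 = 0.
Eigenvalues λ = -1 ± i (complex conjugate pair).
For λ=-1+i: an eigenvector is (-1,-3) - i(-1,-2) = (-1 + i, -3 + 2i).
A real fundamental pair from Re and Im of e^((-1+i)t)v: X_1 = e^(-t)(cos(t)·(-1,-3) + sin(t)·(-1,-2)), X_2 = e^(-t)(sin(t)·(-1,-3) - cos(t)·(-1,-2)).
General solution: K_1X_1 + K_2X_2.

x(t) = -K_1e^(-t)sin(t) - K_1e^(-t)cos(t) - K_2e^(-t)sin(t) + K_2e^(-t)cos(t), z(t) = -2K_1e^(-t)sin(t) - 3K_1e^(-t)cos(t) - 3K_2e^(-t)sin(t) + 2K_2e^(-t)cos(t)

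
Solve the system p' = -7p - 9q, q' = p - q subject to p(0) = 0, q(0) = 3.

Coefficient matrix A = [[-7, -9], [1, -1]].
Characteristic polynomial det(A - λI) = λ^2 + 8λ + 16 = 0.
Single eigenvalue λ = -4 with algebraic multiplicity 2.
Eigenvector v = (3,-1); generalized eigenvector w with (A-λI)w=v is (2,-1).
General solution: e^(-4t)[c_1·v + c_2·(t·v + w)].
Applying p(0)=0, q(0)=3 gives c_1=6, c_2=-9.

p(t) = -27te^(-4t), q(t) = 9te^(-4t) + 3e^(-4t)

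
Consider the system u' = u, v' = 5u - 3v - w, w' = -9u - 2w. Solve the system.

Coefficient matrix A = [[1, 0, 0], [5, -3, -1], [-9, 0, -2]].
det(A - λI) = 0 gives eigenvalues λ = -2, -3, 1.
For λ=-2: eigenvector (0,-1,1).
For λ=-3: eigenvector (0,1,0).
For λ=1: eigenvector (1,2,-3).
General solution: C_1e^(-2t)(0,-1,1) + C_2e^(-3t)(0,1,0) + C_3e^(t)(1,2,-3).

u(t) = C_3e^(t), v(t) = -C_1e^(-2t) + C_2e^(-3t) + 2C_3e^(t), w(t) = C_1e^(-2t) - 3C_3e^(t)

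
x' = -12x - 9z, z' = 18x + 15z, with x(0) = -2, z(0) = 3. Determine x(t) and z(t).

x(t) = -e^(6t) - e^(-3t), z(t) = 2e^(6t) + e^(-3t)

Coefficient matrix A = [[-12, -9], [18, 15]].
Characteristic polynomial det(A - λI) = λ^2 - 3λ - 18 = 0.
Eigenvalues λ = -3, 6.
For λ=-3: (A-λI) row 1 is [-9, -9], so an eigenvector is (1, -1).
For λ=6: (A-λI) row 1 is [-18, -9], so an eigenvector is (1, -2).
General solution: K_1e^(-3t)(1,-1) + K_2e^(6t)(1,-2).
Applying x(0)=-2, z(0)=3 gives K_1=-1, K_2=-1.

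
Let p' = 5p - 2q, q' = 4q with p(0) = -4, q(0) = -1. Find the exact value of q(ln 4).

-256

A = [[5,-2],[0,4]]; eigenvalues λ = 4, 5.
Eigenvectors: (2,1) for λ=4, (-1,0) for λ=5.
From the initial condition, c_1 = -1, c_2 = 2.
q(ln 4) = (-1)(4^4)(1) + (2)(4^5)(0) = -256.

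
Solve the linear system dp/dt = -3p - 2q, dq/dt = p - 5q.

p(t) = C_1e^(-4t)sin(t) - C_1e^(-4t)cos(t) - C_2e^(-4t)sin(t) - C_2e^(-4t)cos(t), q(t) = -C_1e^(-4t)cos(t) - C_2e^(-4t)sin(t)

Coefficient matrix A = [[-3, -2], [1, -5]].
Characteristic polynomial det(A - λI) = λ^2 + 8λ + 17 = 0.
Eigenvalues λ = -4 ± i (complex conjugate pair).
For λ=-4+i: an eigenvector is (-1,-1) - i(1,0) = (-1 - i, -1).
A real fundamental pair from Re and Im of e^((-4+i)t)v: X_1 = e^(-4t)(cos(t)·(-1,-1) + sin(t)·(1,0)), X_2 = e^(-4t)(sin(t)·(-1,-1) - cos(t)·(1,0)).
General solution: C_1X_1 + C_2X_2.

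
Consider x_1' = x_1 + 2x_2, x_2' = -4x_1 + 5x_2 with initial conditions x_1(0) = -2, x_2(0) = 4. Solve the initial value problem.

x_1(t) = 6e^(3t)sin(2t) - 2e^(3t)cos(2t), x_2(t) = 8e^(3t)sin(2t) + 4e^(3t)cos(2t)

Coefficient matrix A = [[1, 2], [-4, 5]].
Characteristic polynomial det(A - λI) = λ^2 - 6λ + 13 = 0.
Eigenvalues λ = 3 ± 2i (complex conjugate pair).
For λ=3+2i: an eigenvector is (1,1) - i(0,-1) = (1, 1 + i).
A real fundamental pair from Re and Im of e^((3+2i)t)v: X_1 = e^(3t)(cos(2t)·(1,1) + sin(2t)·(0,-1)), X_2 = e^(3t)(sin(2t)·(1,1) - cos(2t)·(0,-1)).
General solution: C_1X_1 + C_2X_2.
Applying x_1(0)=-2, x_2(0)=4 gives C_1=-2, C_2=6.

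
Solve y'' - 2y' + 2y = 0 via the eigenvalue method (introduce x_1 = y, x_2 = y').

y(t) = C_1e^(t)cos(t) + C_2e^(t)sin(t)

Let x_1 = y, x_2 = y'. Then x_1' = x_2 and x_2' = -2x_1 + 2x_2.
A = [[0,1],[-2,2]]; det(A-λI) = λ^2 - 2λ + 2.
Eigenvalues λ = 1 ± i.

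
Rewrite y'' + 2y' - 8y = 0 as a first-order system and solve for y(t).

Let x_1 = y, x_2 = y'. Then x_1' = x_2 and x_2' = 8x_1 - 2x_2.
A = [[0,1],[8,-2]]; det(A-λI) = λ^2 + 2λ - 8.
Eigenvalues λ = 2, -4 with eigenvectors (1,2), (1,-4).

y(t) = K_1e^(2t) + K_2e^(-4t)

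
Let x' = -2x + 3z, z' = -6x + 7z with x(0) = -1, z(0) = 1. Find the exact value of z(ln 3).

A = [[-2,3],[-6,7]]; eigenvalues λ = 1, 4.
Eigenvectors: (-1,-1) for λ=1, (-1,-2) for λ=4.
From the initial condition, c_1 = 3, c_2 = -2.
z(ln 3) = (3)(3^1)(-1) + (-2)(3^4)(-2) = 315.

315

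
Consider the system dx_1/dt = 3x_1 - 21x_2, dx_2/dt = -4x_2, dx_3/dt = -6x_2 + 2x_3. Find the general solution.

Coefficient matrix A = [[3, -21, 0], [0, -4, 0], [0, -6, 2]].
det(A - λI) = 0 gives eigenvalues λ = -4, 3, 2.
For λ=-4: eigenvector (3,1,1).
For λ=3: eigenvector (1,0,0).
For λ=2: eigenvector (0,0,1).
General solution: c_1e^(-4t)(3,1,1) + c_2e^(3t)(1,0,0) + c_3e^(2t)(0,0,1).

x_1(t) = 3c_1e^(-4t) + c_2e^(3t), x_2(t) = c_1e^(-4t), x_3(t) = c_1e^(-4t) + c_3e^(2t)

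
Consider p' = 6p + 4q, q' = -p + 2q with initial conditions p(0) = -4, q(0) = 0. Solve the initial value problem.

p(t) = -8te^(4t) - 4e^(4t), q(t) = 4te^(4t)

Coefficient matrix A = [[6, 4], [-1, 2]].
Characteristic polynomial det(A - λI) = λ^2 - 8λ + 16 = 0.
Single eigenvalue λ = 4 with algebraic multiplicity 2.
Eigenvector v = (-2,1); generalized eigenvector w with (A-λI)w=v is (3,-2).
General solution: e^(4t)[K_1·v + K_2·(t·v + w)].
Applying p(0)=-4, q(0)=0 gives K_1=8, K_2=4.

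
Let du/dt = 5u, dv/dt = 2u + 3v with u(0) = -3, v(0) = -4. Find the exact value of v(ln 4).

-3136

A = [[5,0],[2,3]]; eigenvalues λ = 3, 5.
Eigenvectors: (0,1) for λ=3, (-1,-1) for λ=5.
From the initial condition, c_1 = -1, c_2 = 3.
v(ln 4) = (-1)(4^3)(1) + (3)(4^5)(-1) = -3136.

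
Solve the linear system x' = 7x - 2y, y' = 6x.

Coefficient matrix A = [[7, -2], [6, 0]].
Characteristic polynomial det(A - λI) = λ^2 - 7λ + 12 = 0.
Eigenvalues λ = 3, 4.
For λ=3: (A-λI) row 1 is [4, -2], so an eigenvector is (1, 2).
For λ=4: (A-λI) row 1 is [3, -2], so an eigenvector is (-2, -3).
General solution: K_1e^(3t)(1,2) + K_2e^(4t)(-2,-3).

x(t) = K_1e^(3t) - 2K_2e^(4t), y(t) = 2K_1e^(3t) - 3K_2e^(4t)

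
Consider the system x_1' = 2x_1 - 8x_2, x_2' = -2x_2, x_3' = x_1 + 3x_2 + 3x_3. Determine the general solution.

x_1(t) = K_1e^(2t) + 2K_2e^(-2t), x_2(t) = K_2e^(-2t), x_3(t) = -K_1e^(2t) - K_2e^(-2t) + K_3e^(3t)

Coefficient matrix A = [[2, -8, 0], [0, -2, 0], [1, 3, 3]].
det(A - λI) = 0 gives eigenvalues λ = 2, -2, 3.
For λ=2: eigenvector (1,0,-1).
For λ=-2: eigenvector (2,1,-1).
For λ=3: eigenvector (0,0,1).
General solution: K_1e^(2t)(1,0,-1) + K_2e^(-2t)(2,1,-1) + K_3e^(3t)(0,0,1).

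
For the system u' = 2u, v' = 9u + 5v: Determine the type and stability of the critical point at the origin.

A = [[2,0],[9,5]]; det(A-λI) = λ^2 - 7λ + 10.
λ = 5, 2: both positive.

unstable node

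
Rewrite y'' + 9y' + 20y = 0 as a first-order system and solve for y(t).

Let x_1 = y, x_2 = y'. Then x_1' = x_2 and x_2' = -20x_1 - 9x_2.
A = [[0,1],[-20,-9]]; det(A-λI) = λ^2 + 9λ + 20.
Eigenvalues λ = -5, -4 with eigenvectors (1,-5), (1,-4).

y(t) = C_1e^(-5t) + C_2e^(-4t)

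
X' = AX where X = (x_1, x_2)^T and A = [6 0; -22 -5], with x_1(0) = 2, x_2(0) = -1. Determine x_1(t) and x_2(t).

x_1(t) = 2e^(6t), x_2(t) = -4e^(6t) + 3e^(-5t)

Coefficient matrix A = [[6, 0], [-22, -5]].
Characteristic polynomial det(A - λI) = λ^2 - λ - 30 = 0.
Eigenvalues λ = 6, -5.
For λ=6: (A-λI) row 2 is [-22, -11], so an eigenvector is (-1, 2).
For λ=-5: (A-λI) row 1 is [11, 0], so an eigenvector is (0, -1).
General solution: c_1e^(6t)(-1,2) + c_2e^(-5t)(0,-1).
Applying x_1(0)=2, x_2(0)=-1 gives c_1=-2, c_2=-3.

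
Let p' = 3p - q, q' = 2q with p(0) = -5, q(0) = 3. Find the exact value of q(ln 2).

A = [[3,-1],[0,2]]; eigenvalues λ = 2, 3.
Eigenvectors: (1,1) for λ=2, (-1,0) for λ=3.
From the initial condition, c_1 = 3, c_2 = 8.
q(ln 2) = (3)(2^2)(1) + (8)(2^3)(0) = 12.

12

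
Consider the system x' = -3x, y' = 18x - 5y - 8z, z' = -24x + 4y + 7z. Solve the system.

x(t) = C_1e^(-3t), y(t) = C_1e^(-3t) + 2C_2e^(-t) - C_3e^(3t), z(t) = 2C_1e^(-3t) - C_2e^(-t) + C_3e^(3t)

Coefficient matrix A = [[-3, 0, 0], [18, -5, -8], [-24, 4, 7]].
det(A - λI) = 0 gives eigenvalues λ = -3, -1, 3.
For λ=-3: eigenvector (1,1,2).
For λ=-1: eigenvector (0,2,-1).
For λ=3: eigenvector (0,-1,1).
General solution: C_1e^(-3t)(1,1,2) + C_2e^(-t)(0,2,-1) + C_3e^(3t)(0,-1,1).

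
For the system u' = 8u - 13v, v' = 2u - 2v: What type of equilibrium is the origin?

A = [[8,-13],[2,-2]]; det(A-λI) = λ^2 - 6λ + 10.
λ = 3 ± i: positive real part.

unstable spiral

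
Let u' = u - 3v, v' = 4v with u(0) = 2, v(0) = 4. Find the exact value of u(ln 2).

A = [[1,-3],[0,4]]; eigenvalues λ = 4, 1.
Eigenvectors: (1,-1) for λ=4, (1,0) for λ=1.
From the initial condition, c_1 = -4, c_2 = 6.
u(ln 2) = (-4)(2^4)(1) + (6)(2^1)(1) = -52.

-52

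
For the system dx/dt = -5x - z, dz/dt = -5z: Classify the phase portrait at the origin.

stable improper node

A = [[-5,-1],[0,-5]]; det(A-λI) = λ^2 + 10λ + 25.
repeated λ = -5 with a single eigenvector.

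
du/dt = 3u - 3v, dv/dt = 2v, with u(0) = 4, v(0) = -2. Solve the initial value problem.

u(t) = 10e^(3t) - 6e^(2t), v(t) = -2e^(2t)

Coefficient matrix A = [[3, -3], [0, 2]].
Characteristic polynomial det(A - λI) = λ^2 - 5λ + 6 = 0.
Eigenvalues λ = 2, 3.
For λ=2: (A-λI) row 1 is [1, -3], so an eigenvector is (-3, -1).
For λ=3: (A-λI) row 1 is [0, -3], so an eigenvector is (-1, 0).
General solution: C_1e^(2t)(-3,-1) + C_2e^(3t)(-1,0).
Applying u(0)=4, v(0)=-2 gives C_1=2, C_2=-10.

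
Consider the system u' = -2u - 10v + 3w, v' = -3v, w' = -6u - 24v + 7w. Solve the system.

u(t) = -c_1e^(4t) + c_2e^(-3t) + c_3e^(t), v(t) = c_2e^(-3t), w(t) = -2c_1e^(4t) + 3c_2e^(-3t) + c_3e^(t)

Coefficient matrix A = [[-2, -10, 3], [0, -3, 0], [-6, -24, 7]].
det(A - λI) = 0 gives eigenvalues λ = 4, -3, 1.
For λ=4: eigenvector (-1,0,-2).
For λ=-3: eigenvector (1,1,3).
For λ=1: eigenvector (1,0,1).
General solution: c_1e^(4t)(-1,0,-2) + c_2e^(-3t)(1,1,3) + c_3e^(t)(1,0,1).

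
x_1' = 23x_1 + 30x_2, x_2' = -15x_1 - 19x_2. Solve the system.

Coefficient matrix A = [[23, 30], [-15, -19]].
Characteristic polynomial det(A - λI) = λ^2 - 4λ + 13 = 0.
Eigenvalues λ = 2 ± 3i (complex conjugate pair).
For λ=2+3i: an eigenvector is (1,-1) - i(-3,2) = (1 + 3i, -1 - 2i).
A real fundamental pair from Re and Im of e^((2+3i)t)v: X_1 = e^(2t)(cos(3t)·(1,-1) + sin(3t)·(-3,2)), X_2 = e^(2t)(sin(3t)·(1,-1) - cos(3t)·(-3,2)).
General solution: K_1X_1 + K_2X_2.

x_1(t) = -3K_1e^(2t)sin(3t) + K_1e^(2t)cos(3t) + K_2e^(2t)sin(3t) + 3K_2e^(2t)cos(3t), x_2(t) = 2K_1e^(2t)sin(3t) - K_1e^(2t)cos(3t) - K_2e^(2t)sin(3t) - 2K_2e^(2t)cos(3t)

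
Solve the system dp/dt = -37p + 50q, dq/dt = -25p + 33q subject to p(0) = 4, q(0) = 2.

Coefficient matrix A = [[-37, 50], [-25, 33]].
Characteristic polynomial det(A - λI) = λ^2 + 4λ + 29 = 0.
Eigenvalues λ = -2 ± 5i (complex conjugate pair).
For λ=-2+5i: an eigenvector is (1,1) - i(3,2) = (1 - 3i, 1 - 2i).
A real fundamental pair from Re and Im of e^((-2+5i)t)v: X_1 = e^(-2t)(cos(5t)·(1,1) + sin(5t)·(3,2)), X_2 = e^(-2t)(sin(5t)·(1,1) - cos(5t)·(3,2)).
General solution: c_1X_1 + c_2X_2.
Applying p(0)=4, q(0)=2 gives c_1=-2, c_2=-2.

p(t) = -8e^(-2t)sin(5t) + 4e^(-2t)cos(5t), q(t) = -6e^(-2t)sin(5t) + 2e^(-2t)cos(5t)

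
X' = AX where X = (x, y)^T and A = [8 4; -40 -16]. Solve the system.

Coefficient matrix A = [[8, 4], [-40, -16]].
Characteristic polynomial det(A - λI) = λ^2 + 8λ + 32 = 0.
Eigenvalues λ = -4 ± 4i (complex conjugate pair).
For λ=-4+4i: an eigenvector is (0,-1) - i(-1,3) = (0 + i, -1 - 3i).
A real fundamental pair from Re and Im of e^((-4+4i)t)v: X_1 = e^(-4t)(cos(4t)·(0,-1) + sin(4t)·(-1,3)), X_2 = e^(-4t)(sin(4t)·(0,-1) - cos(4t)·(-1,3)).
General solution: K_1X_1 + K_2X_2.

x(t) = -K_1e^(-4t)sin(4t) + K_2e^(-4t)cos(4t), y(t) = 3K_1e^(-4t)sin(4t) - K_1e^(-4t)cos(4t) - K_2e^(-4t)sin(4t) - 3K_2e^(-4t)cos(4t)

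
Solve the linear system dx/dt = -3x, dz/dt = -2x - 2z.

x(t) = c_2e^(-3t), z(t) = c_1e^(-2t) + 2c_2e^(-3t)

Coefficient matrix A = [[-3, 0], [-2, -2]].
Characteristic polynomial det(A - λI) = λ^2 + 5λ + 6 = 0.
Eigenvalues λ = -2, -3.
For λ=-2: (A-λI) row 1 is [-1, 0], so an eigenvector is (0, 1).
For λ=-3: (A-λI) row 2 is [-2, 1], so an eigenvector is (1, 2).
General solution: c_1e^(-2t)(0,1) + c_2e^(-3t)(1,2).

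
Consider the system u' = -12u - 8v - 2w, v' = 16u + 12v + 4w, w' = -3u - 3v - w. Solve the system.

u(t) = -C_1e^(2t) - C_2e^(-4t) + 2C_3e^(t), v(t) = 2C_1e^(2t) + C_2e^(-4t) - 4C_3e^(t), w(t) = -C_1e^(2t) + 3C_3e^(t)

Coefficient matrix A = [[-12, -8, -2], [16, 12, 4], [-3, -3, -1]].
det(A - λI) = 0 gives eigenvalues λ = 2, -4, 1.
For λ=2: eigenvector (-1,2,-1).
For λ=-4: eigenvector (-1,1,0).
For λ=1: eigenvector (2,-4,3).
General solution: C_1e^(2t)(-1,2,-1) + C_2e^(-4t)(-1,1,0) + C_3e^(t)(2,-4,3).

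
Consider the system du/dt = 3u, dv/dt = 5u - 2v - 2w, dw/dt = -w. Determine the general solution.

Coefficient matrix A = [[3, 0, 0], [5, -2, -2], [0, 0, -1]].
det(A - λI) = 0 gives eigenvalues λ = -1, -2, 3.
For λ=-1: eigenvector (0,-2,1).
For λ=-2: eigenvector (0,1,0).
For λ=3: eigenvector (1,1,0).
General solution: C_1e^(-t)(0,-2,1) + C_2e^(-2t)(0,1,0) + C_3e^(3t)(1,1,0).

u(t) = C_3e^(3t), v(t) = -2C_1e^(-t) + C_2e^(-2t) + C_3e^(3t), w(t) = C_1e^(-t)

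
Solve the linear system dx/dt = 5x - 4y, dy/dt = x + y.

Coefficient matrix A = [[5, -4], [1, 1]].
Characteristic polynomial det(A - λI) = λ^2 - 6λ + 9 = 0.
Single eigenvalue λ = 3 with algebraic multiplicity 2.
Eigenvector v = (2,1); generalized eigenvector w with (A-λI)w=v is (-3,-2).
General solution: e^(3t)[c_1·v + c_2·(t·v + w)].

x(t) = 2c_1e^(3t) + 2c_2te^(3t) - 3c_2e^(3t), y(t) = c_1e^(3t) + c_2te^(3t) - 2c_2e^(3t)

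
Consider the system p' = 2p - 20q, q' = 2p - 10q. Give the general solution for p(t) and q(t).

Coefficient matrix A = [[2, -20], [2, -10]].
Characteristic polynomial det(A - λI) = λ^2 + 8λ + 20 = 0.
Eigenvalues λ = -4 ± 2i (complex conjugate pair).
For λ=-4+2i: an eigenvector is (-3,-1) - i(1,0) = (-3 - i, -1).
A real fundamental pair from Re and Im of e^((-4+2i)t)v: X_1 = e^(-4t)(cos(2t)·(-3,-1) + sin(2t)·(1,0)), X_2 = e^(-4t)(sin(2t)·(-3,-1) - cos(2t)·(1,0)).
General solution: C_1X_1 + C_2X_2.

p(t) = C_1e^(-4t)sin(2t) - 3C_1e^(-4t)cos(2t) - 3C_2e^(-4t)sin(2t) - C_2e^(-4t)cos(2t), q(t) = -C_1e^(-4t)cos(2t) - C_2e^(-4t)sin(2t)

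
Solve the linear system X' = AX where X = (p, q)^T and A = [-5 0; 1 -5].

Coefficient matrix A = [[-5, 0], [1, -5]].
Characteristic polynomial det(A - λI) = λ^2 + 10λ + 25 = 0.
Single eigenvalue λ = -5 with algebraic multiplicity 2.
Eigenvector v = (0,1); generalized eigenvector w with (A-λI)w=v is (1,3).
General solution: e^(-5t)[K_1·v + K_2·(t·v + w)].

p(t) = K_2e^(-5t), q(t) = K_1e^(-5t) + K_2te^(-5t) + 3K_2e^(-5t)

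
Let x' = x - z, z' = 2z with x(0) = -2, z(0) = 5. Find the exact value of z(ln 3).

A = [[1,-1],[0,2]]; eigenvalues λ = 1, 2.
Eigenvectors: (-1,0) for λ=1, (1,-1) for λ=2.
From the initial condition, c_1 = -3, c_2 = -5.
z(ln 3) = (-3)(3^1)(0) + (-5)(3^2)(-1) = 45.

45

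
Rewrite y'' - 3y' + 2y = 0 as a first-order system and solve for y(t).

Let x_1 = y, x_2 = y'. Then x_1' = x_2 and x_2' = -2x_1 + 3x_2.
A = [[0,1],[-2,3]]; det(A-λI) = λ^2 - 3λ + 2.
Eigenvalues λ = 2, 1 with eigenvectors (1,2), (1,1).

y(t) = C_1e^(2t) + C_2e^(t)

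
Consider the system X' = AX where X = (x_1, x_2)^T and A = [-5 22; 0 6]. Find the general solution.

Coefficient matrix A = [[-5, 22], [0, 6]].
Characteristic polynomial det(A - λI) = λ^2 - λ - 30 = 0.
Eigenvalues λ = -5, 6.
For λ=-5: (A-λI) row 1 is [0, 22], so an eigenvector is (-1, 0).
For λ=6: (A-λI) row 1 is [-11, 22], so an eigenvector is (2, 1).
General solution: c_1e^(-5t)(-1,0) + c_2e^(6t)(2,1).

x_1(t) = -c_1e^(-5t) + 2c_2e^(6t), x_2(t) = c_2e^(6t)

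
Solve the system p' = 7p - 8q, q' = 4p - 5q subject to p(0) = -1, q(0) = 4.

p(t) = -10e^(3t) + 9e^(-t), q(t) = -5e^(3t) + 9e^(-t)

Coefficient matrix A = [[7, -8], [4, -5]].
Characteristic polynomial det(A - λI) = λ^2 - 2λ - 3 = 0.
Eigenvalues λ = 3, -1.
For λ=3: (A-λI) row 1 is [4, -8], so an eigenvector is (2, 1).
For λ=-1: (A-λI) row 1 is [8, -8], so an eigenvector is (1, 1).
General solution: C_1e^(3t)(2,1) + C_2e^(-t)(1,1).
Applying p(0)=-1, q(0)=4 gives C_1=-5, C_2=9.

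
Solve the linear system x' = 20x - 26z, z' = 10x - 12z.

Coefficient matrix A = [[20, -26], [10, -12]].
Characteristic polynomial det(A - λI) = λ^2 - 8λ + 20 = 0.
Eigenvalues λ = 4 ± 2i (complex conjugate pair).
For λ=4+2i: an eigenvector is (3,2) - i(-2,-1) = (3 + 2i, 2 + i).
A real fundamental pair from Re and Im of e^((4+2i)t)v: X_1 = e^(4t)(cos(2t)·(3,2) + sin(2t)·(-2,-1)), X_2 = e^(4t)(sin(2t)·(3,2) - cos(2t)·(-2,-1)).
General solution: C_1X_1 + C_2X_2.

x(t) = -2C_1e^(4t)sin(2t) + 3C_1e^(4t)cos(2t) + 3C_2e^(4t)sin(2t) + 2C_2e^(4t)cos(2t), z(t) = -C_1e^(4t)sin(2t) + 2C_1e^(4t)cos(2t) + 2C_2e^(4t)sin(2t) + C_2e^(4t)cos(2t)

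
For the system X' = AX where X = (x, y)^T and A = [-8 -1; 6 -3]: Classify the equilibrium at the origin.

A = [[-8,-1],[6,-3]]; det(A-λI) = λ^2 + 11λ + 30.
λ = -5, -6: both negative.

stable node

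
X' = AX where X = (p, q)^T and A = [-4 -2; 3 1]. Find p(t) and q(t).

p(t) = -C_1e^(-2t) + 2C_2e^(-t), q(t) = C_1e^(-2t) - 3C_2e^(-t)

Coefficient matrix A = [[-4, -2], [3, 1]].
Characteristic polynomial det(A - λI) = λ^2 + 3λ + 2 = 0.
Eigenvalues λ = -2, -1.
For λ=-2: (A-λI) row 1 is [-2, -2], so an eigenvector is (-1, 1).
For λ=-1: (A-λI) row 1 is [-3, -2], so an eigenvector is (2, -3).
General solution: C_1e^(-2t)(-1,1) + C_2e^(-t)(2,-3).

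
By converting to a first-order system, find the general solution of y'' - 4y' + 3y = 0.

Let x_1 = y, x_2 = y'. Then x_1' = x_2 and x_2' = -3x_1 + 4x_2.
A = [[0,1],[-3,4]]; det(A-λI) = λ^2 - 4λ + 3.
Eigenvalues λ = 3, 1 with eigenvectors (1,3), (1,1).

y(t) = K_1e^(3t) + K_2e^(t)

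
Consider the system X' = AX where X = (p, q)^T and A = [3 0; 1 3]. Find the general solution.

p(t) = C_2e^(3t), q(t) = C_1e^(3t) + C_2te^(3t) + 3C_2e^(3t)

Coefficient matrix A = [[3, 0], [1, 3]].
Characteristic polynomial det(A - λI) = λ^2 - 6λ + 9 = 0.
Single eigenvalue λ = 3 with algebraic multiplicity 2.
Eigenvector v = (0,1); generalized eigenvector w with (A-λI)w=v is (1,3).
General solution: e^(3t)[C_1·v + C_2·(t·v + w)].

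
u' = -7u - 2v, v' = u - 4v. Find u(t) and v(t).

Coefficient matrix A = [[-7, -2], [1, -4]].
Characteristic polynomial det(A - λI) = λ^2 + 11λ + 30 = 0.
Eigenvalues λ = -6, -5.
For λ=-6: (A-λI) row 1 is [-1, -2], so an eigenvector is (2, -1).
For λ=-5: (A-λI) row 1 is [-2, -2], so an eigenvector is (1, -1).
General solution: K_1e^(-6t)(2,-1) + K_2e^(-5t)(1,-1).

u(t) = 2K_1e^(-6t) + K_2e^(-5t), v(t) = -K_1e^(-6t) - K_2e^(-5t)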